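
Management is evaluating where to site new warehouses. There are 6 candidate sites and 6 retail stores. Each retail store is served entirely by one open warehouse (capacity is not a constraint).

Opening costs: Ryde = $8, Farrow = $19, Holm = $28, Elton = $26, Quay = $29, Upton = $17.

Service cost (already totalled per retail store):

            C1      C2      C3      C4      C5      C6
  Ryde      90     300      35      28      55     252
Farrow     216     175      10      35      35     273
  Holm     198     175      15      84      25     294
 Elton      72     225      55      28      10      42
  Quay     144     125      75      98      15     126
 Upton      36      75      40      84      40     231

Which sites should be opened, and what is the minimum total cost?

Open Farrow, Elton and Upton; minimum total cost 263.

For any fixed open set, each retail store goes to its cheapest open site; total = fixed + service.
{Farrow, Elton, Upton}: C1→Upton 36, C2→Upton 75, C3→Farrow 10, C4→Elton 28, C5→Elton 10, C6→Elton 42. Service 201; fixed 62; total 263.
{Ryde, Farrow, Elton, Upton}: service 201 + fixed 70 = 271
{Elton, Upton}: service 231 + fixed 43 = 274
{Ryde, Farrow, Holm, Elton, Quay, Upton}: C1→Upton 36, C2→Upton 75, C3→Farrow 10, C4→Ryde 28, C5→Elton 10, C6→Elton 42. Service 201; fixed 127; total 328.
No other subset beats 263.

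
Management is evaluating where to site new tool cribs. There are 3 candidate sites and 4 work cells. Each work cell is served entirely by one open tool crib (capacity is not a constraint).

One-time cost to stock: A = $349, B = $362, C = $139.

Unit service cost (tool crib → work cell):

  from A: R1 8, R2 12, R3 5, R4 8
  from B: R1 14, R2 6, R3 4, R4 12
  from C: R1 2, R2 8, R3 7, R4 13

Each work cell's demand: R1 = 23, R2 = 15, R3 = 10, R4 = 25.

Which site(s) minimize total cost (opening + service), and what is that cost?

For any fixed open set, each work cell goes to its cheapest open site; total = fixed + service.
{C}: R1→C 2·23=46, R2→C 8·15=120, R3→C 7·10=70, R4→C 13·25=325. Service 561; fixed 139; total 700.
{A, C}: service 416 + fixed 488 = 904
{A}: R1→A 8·23=184, R2→A 12·15=180, R3→A 5·10=50, R4→A 8·25=200. Service 614; fixed 349; total 963.
{A, B, C}: service 376 + fixed 850 = 1226
(All 7 nonempty subsets were checked; C only is lowest.)

Open C only; minimum total cost 700.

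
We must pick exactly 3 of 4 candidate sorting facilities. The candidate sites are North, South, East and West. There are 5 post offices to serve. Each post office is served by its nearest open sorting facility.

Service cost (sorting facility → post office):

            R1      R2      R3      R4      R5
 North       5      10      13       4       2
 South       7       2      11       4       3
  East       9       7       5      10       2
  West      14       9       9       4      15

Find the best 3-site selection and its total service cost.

With exactly 3 open, each post office uses its cheapest among the chosen.
{North, South, East}: R1→North 5, R2→South 2, R3→East 5, R4→North 4, R5→North 2. Service cost 18.
{South, East, West}: service cost 20
{North, South, West}: service cost 22
Among all 4 size-3 choices, {North, South, East} is lowest.

Choose North, South and East; total service cost 18.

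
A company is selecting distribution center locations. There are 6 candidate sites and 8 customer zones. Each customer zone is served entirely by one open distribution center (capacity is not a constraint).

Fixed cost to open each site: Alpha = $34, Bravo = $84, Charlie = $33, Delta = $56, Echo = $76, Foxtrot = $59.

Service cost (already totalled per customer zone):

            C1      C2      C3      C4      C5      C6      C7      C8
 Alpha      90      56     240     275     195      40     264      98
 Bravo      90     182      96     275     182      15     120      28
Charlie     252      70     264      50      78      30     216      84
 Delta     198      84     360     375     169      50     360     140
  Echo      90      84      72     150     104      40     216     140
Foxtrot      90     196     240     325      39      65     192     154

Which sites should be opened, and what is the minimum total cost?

For any fixed open set, each customer zone goes to its cheapest open site; total = fixed + service.
{Bravo, Charlie}: C1→Bravo 90, C2→Charlie 70, C3→Bravo 96, C4→Charlie 50, C5→Charlie 78, C6→Bravo 15, C7→Bravo 120, C8→Bravo 28. Service 547; fixed 117; total 664.
{Alpha, Bravo, Charlie}: service 533 + fixed 151 = 684
{Bravo, Charlie, Foxtrot}: C1→Bravo 90, C2→Charlie 70, C3→Bravo 96, C4→Charlie 50, C5→Foxtrot 39, C6→Bravo 15, C7→Bravo 120, C8→Bravo 28. Service 508; fixed 176; total 684.
{Alpha, Bravo, Charlie, Delta, Echo, Foxtrot}: service 470 + fixed 342 = 812
No other subset beats 664.

Open Bravo and Charlie; minimum total cost 664.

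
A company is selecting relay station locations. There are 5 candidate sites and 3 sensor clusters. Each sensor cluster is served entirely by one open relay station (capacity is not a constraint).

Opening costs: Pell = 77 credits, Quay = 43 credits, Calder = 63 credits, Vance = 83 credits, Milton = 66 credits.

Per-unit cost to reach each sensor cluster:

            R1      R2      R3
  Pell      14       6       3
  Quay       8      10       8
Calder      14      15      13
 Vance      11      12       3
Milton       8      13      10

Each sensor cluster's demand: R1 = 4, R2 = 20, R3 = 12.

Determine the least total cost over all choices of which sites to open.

Minimum total cost: 289

For any fixed open set, each sensor cluster goes to its cheapest open site; total = fixed + service.
{Pell}: R1→Pell 14·4=56, R2→Pell 6·20=120, R3→Pell 3·12=36. Service 212; fixed 77; total 289.
{Pell, Quay}: service 188 + fixed 120 = 308
{Pell, Milton}: service 188 + fixed 143 = 331
{Pell, Quay, Calder, Vance, Milton}: service 188 + fixed 332 = 520
No other subset beats 289.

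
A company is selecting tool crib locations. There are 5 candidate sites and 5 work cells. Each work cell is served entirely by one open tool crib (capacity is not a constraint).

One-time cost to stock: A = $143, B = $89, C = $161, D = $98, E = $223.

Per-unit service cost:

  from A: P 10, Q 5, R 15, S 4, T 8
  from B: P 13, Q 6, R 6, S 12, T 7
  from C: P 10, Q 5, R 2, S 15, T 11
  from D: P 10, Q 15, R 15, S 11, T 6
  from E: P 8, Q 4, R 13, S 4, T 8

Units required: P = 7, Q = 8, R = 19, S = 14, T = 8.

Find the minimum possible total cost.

For any fixed open set, each work cell goes to its cheapest open site; total = fixed + service.
{B}: P→B 13·7=91, Q→B 6·8=48, R→B 6·19=114, S→B 12·14=168, T→B 7·8=56. Service 477; fixed 89; total 566.
{A, B}: service 336 + fixed 232 = 568
{A, C}: P→A 10·7=70, Q→A 5·8=40, R→C 2·19=38, S→A 4·14=56, T→A 8·8=64. Service 268; fixed 304; total 572.
{A, B, C, D, E}: service 230 + fixed 714 = 944
No other subset beats 566.

Minimum total cost: 566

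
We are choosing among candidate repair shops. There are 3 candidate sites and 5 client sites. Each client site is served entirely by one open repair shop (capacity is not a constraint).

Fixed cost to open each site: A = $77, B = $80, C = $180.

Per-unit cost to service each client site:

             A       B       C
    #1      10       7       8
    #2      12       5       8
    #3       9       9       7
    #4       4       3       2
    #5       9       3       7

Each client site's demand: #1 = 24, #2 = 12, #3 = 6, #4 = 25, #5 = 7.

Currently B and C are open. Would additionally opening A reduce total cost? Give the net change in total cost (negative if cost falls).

Current service cost with {B, C}: 341.
Adding A: each client site re-picks its cheapest; new service cost 341, saving 0.
Extra fixed cost: 77. Net change = 77 − 0 = 77.
(Totals: 601 → 678.)

No — net change +77 (cost rises by 77).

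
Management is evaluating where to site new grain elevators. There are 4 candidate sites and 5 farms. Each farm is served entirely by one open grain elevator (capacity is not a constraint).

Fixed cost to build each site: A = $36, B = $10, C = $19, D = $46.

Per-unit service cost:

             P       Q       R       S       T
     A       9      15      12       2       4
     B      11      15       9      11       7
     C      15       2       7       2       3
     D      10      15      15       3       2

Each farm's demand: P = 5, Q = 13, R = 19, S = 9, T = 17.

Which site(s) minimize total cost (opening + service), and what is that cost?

Open B and C; minimum total cost 312.

For any fixed open set, each farm goes to its cheapest open site; total = fixed + service.
{B, C}: P→B 11·5=55, Q→C 2·13=26, R→C 7·19=133, S→C 2·9=18, T→C 3·17=51. Service 283; fixed 29; total 312.
{C}: service 303 + fixed 19 = 322
{C, D}: P→D 10·5=50, Q→C 2·13=26, R→C 7·19=133, S→C 2·9=18, T→D 2·17=34. Service 261; fixed 65; total 326.
{A, B, C, D}: service 256 + fixed 111 = 367
No other subset beats 312.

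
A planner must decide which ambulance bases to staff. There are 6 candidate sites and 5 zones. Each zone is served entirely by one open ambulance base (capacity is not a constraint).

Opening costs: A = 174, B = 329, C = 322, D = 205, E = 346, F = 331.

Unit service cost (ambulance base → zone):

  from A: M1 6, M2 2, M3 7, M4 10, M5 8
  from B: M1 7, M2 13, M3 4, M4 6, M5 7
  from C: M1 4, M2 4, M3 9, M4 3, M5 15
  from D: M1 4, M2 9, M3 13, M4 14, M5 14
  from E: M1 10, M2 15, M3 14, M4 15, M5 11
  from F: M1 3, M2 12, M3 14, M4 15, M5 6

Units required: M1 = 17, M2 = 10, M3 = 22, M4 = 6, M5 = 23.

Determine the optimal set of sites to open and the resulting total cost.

Open A only; minimum total cost 694.

For any fixed open set, each zone goes to its cheapest open site; total = fixed + service.
{A}: M1→A 6·17=102, M2→A 2·10=20, M3→A 7·22=154, M4→A 10·6=60, M5→A 8·23=184. Service 520; fixed 174; total 694.
{B}: service 534 + fixed 329 = 863
{A, D}: M1→D 4·17=68, M2→A 2·10=20, M3→A 7·22=154, M4→A 10·6=60, M5→A 8·23=184. Service 486; fixed 379; total 865.
{A, B, C, D, E, F}: service 315 + fixed 1707 = 2022
No other subset beats 694.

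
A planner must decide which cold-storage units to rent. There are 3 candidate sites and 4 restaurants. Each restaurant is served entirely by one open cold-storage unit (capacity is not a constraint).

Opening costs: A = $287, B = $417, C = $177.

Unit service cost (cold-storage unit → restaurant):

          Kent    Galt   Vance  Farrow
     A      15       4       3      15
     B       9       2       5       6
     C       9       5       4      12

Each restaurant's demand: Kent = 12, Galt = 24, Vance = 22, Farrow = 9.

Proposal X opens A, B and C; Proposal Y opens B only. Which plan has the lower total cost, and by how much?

Proposal Y is cheaper by 420.

Proposal X: {A, B, C}: Kent→B 9·12=108, Galt→B 2·24=48, Vance→A 3·22=66, Farrow→B 6·9=54. Service 276; fixed 881; total 1157.
Proposal Y: {B}: Kent→B 9·12=108, Galt→B 2·24=48, Vance→B 5·22=110, Farrow→B 6·9=54. Service 320; fixed 417; total 737.
Difference: |1157 − 737| = 420.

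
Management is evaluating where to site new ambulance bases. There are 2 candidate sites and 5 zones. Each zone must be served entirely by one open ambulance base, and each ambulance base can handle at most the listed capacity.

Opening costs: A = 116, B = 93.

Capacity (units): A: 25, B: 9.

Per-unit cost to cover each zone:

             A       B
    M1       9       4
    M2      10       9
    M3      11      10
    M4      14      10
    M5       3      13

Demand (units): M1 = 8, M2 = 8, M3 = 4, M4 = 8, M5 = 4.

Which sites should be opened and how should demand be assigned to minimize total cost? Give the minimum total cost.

Minimum total cost: 489

Open {A, B}: M1→B 4·8=32, M2→A 10·8=80, M3→A 11·4=44, M4→A 14·8=112, M5→A 3·4=12.
Loads: A carries 24/25, B carries 8/9. Service 280; fixed 209; total 489.
Next best feasible plan costs 497.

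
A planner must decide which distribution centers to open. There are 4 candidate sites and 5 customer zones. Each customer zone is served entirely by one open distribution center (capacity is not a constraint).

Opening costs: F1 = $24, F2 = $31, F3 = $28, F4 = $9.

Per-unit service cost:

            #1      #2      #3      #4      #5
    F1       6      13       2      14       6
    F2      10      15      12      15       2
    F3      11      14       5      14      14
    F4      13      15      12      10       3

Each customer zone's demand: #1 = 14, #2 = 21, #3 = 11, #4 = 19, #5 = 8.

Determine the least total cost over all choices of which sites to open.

For any fixed open set, each customer zone goes to its cheapest open site; total = fixed + service.
{F1, F4}: #1→F1 6·14=84, #2→F1 13·21=273, #3→F1 2·11=22, #4→F4 10·19=190, #5→F4 3·8=24. Service 593; fixed 33; total 626.
{F1, F2, F4}: service 585 + fixed 64 = 649
{F1, F3, F4}: service 593 + fixed 61 = 654
{F1, F2, F3, F4}: #1→F1 6·14=84, #2→F1 13·21=273, #3→F1 2·11=22, #4→F4 10·19=190, #5→F2 2·8=16. Service 585; fixed 92; total 677.
No other subset beats 626.

Minimum total cost: 626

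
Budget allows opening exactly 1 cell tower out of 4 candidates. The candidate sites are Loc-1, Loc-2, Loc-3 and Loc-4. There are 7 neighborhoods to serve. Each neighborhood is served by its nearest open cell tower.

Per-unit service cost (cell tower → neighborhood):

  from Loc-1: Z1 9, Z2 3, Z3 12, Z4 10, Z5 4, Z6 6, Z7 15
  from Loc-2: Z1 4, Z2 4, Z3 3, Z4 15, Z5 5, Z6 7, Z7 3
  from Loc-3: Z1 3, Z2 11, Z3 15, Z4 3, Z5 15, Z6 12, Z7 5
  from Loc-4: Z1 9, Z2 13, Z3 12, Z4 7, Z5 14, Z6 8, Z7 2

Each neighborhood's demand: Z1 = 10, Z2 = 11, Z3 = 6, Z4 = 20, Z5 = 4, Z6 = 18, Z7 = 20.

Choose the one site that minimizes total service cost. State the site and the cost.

Choose Loc-2 only; total service cost 608.

With exactly 1 open, each neighborhood uses its cheapest among the chosen.
{Loc-2}: Z1→Loc-2 4·10=40, Z2→Loc-2 4·11=44, Z3→Loc-2 3·6=18, Z4→Loc-2 15·20=300, Z5→Loc-2 5·4=20, Z6→Loc-2 7·18=126, Z7→Loc-2 3·20=60. Service cost 608.
{Loc-3}: service cost 677
{Loc-4}: service cost 685
Among all 4 size-1 choices, {Loc-2} is lowest.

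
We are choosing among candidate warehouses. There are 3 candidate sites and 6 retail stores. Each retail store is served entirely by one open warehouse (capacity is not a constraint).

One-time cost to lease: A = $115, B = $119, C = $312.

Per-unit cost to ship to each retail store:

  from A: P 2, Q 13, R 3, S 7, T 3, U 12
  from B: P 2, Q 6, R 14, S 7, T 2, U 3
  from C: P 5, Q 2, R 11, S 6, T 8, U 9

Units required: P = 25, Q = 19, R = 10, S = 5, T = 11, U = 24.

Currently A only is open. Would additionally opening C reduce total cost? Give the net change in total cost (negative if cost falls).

Current service cost with {A}: 683.
Adding C: each retail store re-picks its cheapest; new service cost 397, saving 286.
Extra fixed cost: 312. Net change = 312 − 286 = 26.
(Totals: 798 → 824.)

No — net change +26 (cost rises by 26).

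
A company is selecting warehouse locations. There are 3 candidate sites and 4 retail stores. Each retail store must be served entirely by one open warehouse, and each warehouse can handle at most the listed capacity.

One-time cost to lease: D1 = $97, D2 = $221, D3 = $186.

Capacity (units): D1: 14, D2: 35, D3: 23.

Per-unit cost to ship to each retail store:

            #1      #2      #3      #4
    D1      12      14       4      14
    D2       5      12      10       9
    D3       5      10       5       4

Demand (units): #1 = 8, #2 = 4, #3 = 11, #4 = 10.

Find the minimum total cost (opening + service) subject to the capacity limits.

Minimum total cost: 447

Open {D1, D3}: #1→D3 5·8=40, #2→D3 10·4=40, #3→D1 4·11=44, #4→D3 4·10=40.
Loads: D1 carries 11/14, D3 carries 22/23. Service 164; fixed 283; total 447.
Next best feasible plan costs 509.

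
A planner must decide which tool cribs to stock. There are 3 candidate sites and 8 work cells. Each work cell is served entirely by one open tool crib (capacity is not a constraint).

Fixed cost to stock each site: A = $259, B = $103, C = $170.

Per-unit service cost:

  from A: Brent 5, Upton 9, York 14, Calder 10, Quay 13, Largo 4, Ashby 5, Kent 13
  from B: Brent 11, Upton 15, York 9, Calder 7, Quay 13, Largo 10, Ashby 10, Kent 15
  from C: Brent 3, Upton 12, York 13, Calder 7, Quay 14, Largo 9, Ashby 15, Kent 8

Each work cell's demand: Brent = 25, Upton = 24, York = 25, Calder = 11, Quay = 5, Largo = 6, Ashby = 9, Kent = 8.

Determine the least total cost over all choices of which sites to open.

For any fixed open set, each work cell goes to its cheapest open site; total = fixed + service.
{B, C}: Brent→C 3·25=75, Upton→C 12·24=288, York→B 9·25=225, Calder→B 7·11=77, Quay→B 13·5=65, Largo→C 9·6=54, Ashby→B 10·9=90, Kent→C 8·8=64. Service 938; fixed 273; total 1211.
{A, B}: Brent→A 5·25=125, Upton→A 9·24=216, York→B 9·25=225, Calder→B 7·11=77, Quay→A 13·5=65, Largo→A 4·6=24, Ashby→A 5·9=45, Kent→A 13·8=104. Service 881; fixed 362; total 1243.
{C}: Brent→C 3·25=75, Upton→C 12·24=288, York→C 13·25=325, Calder→C 7·11=77, Quay→C 14·5=70, Largo→C 9·6=54, Ashby→C 15·9=135, Kent→C 8·8=64. Service 1088; fixed 170; total 1258.
{A, B, C}: service 791 + fixed 532 = 1323
No other subset beats 1211.

Minimum total cost: 1211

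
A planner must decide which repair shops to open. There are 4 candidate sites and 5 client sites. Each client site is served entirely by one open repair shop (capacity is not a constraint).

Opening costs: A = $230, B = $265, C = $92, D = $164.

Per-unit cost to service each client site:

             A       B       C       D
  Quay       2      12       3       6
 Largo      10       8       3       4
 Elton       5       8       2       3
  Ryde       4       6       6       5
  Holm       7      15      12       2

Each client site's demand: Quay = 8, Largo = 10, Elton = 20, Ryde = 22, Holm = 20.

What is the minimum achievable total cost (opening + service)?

Minimum total cost: 462

For any fixed open set, each client site goes to its cheapest open site; total = fixed + service.
{D}: Quay→D 6·8=48, Largo→D 4·10=40, Elton→D 3·20=60, Ryde→D 5·22=110, Holm→D 2·20=40. Service 298; fixed 164; total 462.
{C, D}: service 244 + fixed 256 = 500
{C}: service 466 + fixed 92 = 558
{A, B, C, D}: service 214 + fixed 751 = 965
No other subset beats 462.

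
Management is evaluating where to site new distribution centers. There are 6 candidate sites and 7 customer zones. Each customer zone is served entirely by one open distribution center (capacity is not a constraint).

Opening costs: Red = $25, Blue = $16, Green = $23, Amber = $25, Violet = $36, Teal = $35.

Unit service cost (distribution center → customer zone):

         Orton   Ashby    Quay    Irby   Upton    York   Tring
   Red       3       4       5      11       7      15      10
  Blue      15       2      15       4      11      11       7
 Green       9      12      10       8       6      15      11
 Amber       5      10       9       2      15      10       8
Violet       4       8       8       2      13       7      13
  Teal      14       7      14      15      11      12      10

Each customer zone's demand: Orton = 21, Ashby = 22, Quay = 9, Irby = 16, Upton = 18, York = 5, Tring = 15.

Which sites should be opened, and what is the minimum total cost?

For any fixed open set, each customer zone goes to its cheapest open site; total = fixed + service.
{Red, Blue, Violet}: Orton→Red 3·21=63, Ashby→Blue 2·22=44, Quay→Red 5·9=45, Irby→Violet 2·16=32, Upton→Red 7·18=126, York→Violet 7·5=35, Tring→Blue 7·15=105. Service 450; fixed 77; total 527.
{Red, Blue, Amber}: service 465 + fixed 66 = 531
{Red, Blue, Green, Violet}: service 432 + fixed 100 = 532
{Red, Blue, Green, Amber, Violet, Teal}: service 432 + fixed 160 = 592
No other subset beats 527.

Open Red, Blue and Violet; minimum total cost 527.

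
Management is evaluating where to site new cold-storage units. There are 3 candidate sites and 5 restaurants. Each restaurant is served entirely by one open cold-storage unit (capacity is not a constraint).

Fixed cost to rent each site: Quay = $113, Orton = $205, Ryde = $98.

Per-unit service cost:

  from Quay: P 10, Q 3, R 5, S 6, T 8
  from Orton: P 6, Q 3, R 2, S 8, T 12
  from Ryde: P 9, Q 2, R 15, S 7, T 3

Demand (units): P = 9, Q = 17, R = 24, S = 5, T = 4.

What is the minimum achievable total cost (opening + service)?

For any fixed open set, each restaurant goes to its cheapest open site; total = fixed + service.
{Quay}: P→Quay 10·9=90, Q→Quay 3·17=51, R→Quay 5·24=120, S→Quay 6·5=30, T→Quay 8·4=32. Service 323; fixed 113; total 436.
{Orton}: P→Orton 6·9=54, Q→Orton 3·17=51, R→Orton 2·24=48, S→Orton 8·5=40, T→Orton 12·4=48. Service 241; fixed 205; total 446.
{Orton, Ryde}: P→Orton 6·9=54, Q→Ryde 2·17=34, R→Orton 2·24=48, S→Ryde 7·5=35, T→Ryde 3·4=12. Service 183; fixed 303; total 486.
{Quay, Orton, Ryde}: service 178 + fixed 416 = 594
No other subset beats 436.

Minimum total cost: 436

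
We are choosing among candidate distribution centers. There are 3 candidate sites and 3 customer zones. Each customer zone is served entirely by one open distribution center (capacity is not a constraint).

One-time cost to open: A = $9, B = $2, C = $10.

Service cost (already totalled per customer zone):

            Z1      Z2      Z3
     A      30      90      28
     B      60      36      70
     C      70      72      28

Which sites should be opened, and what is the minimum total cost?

Open A and B; minimum total cost 105.

For any fixed open set, each customer zone goes to its cheapest open site; total = fixed + service.
{A, B}: Z1→A 30, Z2→B 36, Z3→A 28. Service 94; fixed 11; total 105.
{A, B, C}: Z1→A 30, Z2→B 36, Z3→A 28. Service 94; fixed 21; total 115.
{B, C}: service 124 + fixed 12 = 136
{B}: Z1→B 60, Z2→B 36, Z3→B 70. Service 166; fixed 2; total 168.
No other subset beats 105.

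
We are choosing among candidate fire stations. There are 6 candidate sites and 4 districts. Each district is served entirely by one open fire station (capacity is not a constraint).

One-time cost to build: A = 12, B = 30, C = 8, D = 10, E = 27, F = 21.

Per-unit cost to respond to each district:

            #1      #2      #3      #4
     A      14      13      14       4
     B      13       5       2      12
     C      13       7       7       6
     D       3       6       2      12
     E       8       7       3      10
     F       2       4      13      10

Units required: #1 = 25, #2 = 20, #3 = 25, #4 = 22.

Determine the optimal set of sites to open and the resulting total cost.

For any fixed open set, each district goes to its cheapest open site; total = fixed + service.
{A, D, F}: #1→F 2·25=50, #2→F 4·20=80, #3→D 2·25=50, #4→A 4·22=88. Service 268; fixed 43; total 311.
{A, C, D, F}: service 268 + fixed 51 = 319
{A, B, F}: #1→F 2·25=50, #2→F 4·20=80, #3→B 2·25=50, #4→A 4·22=88. Service 268; fixed 63; total 331.
{A, B, C, D, E, F}: service 268 + fixed 108 = 376
No other subset beats 311.

Open A, D and F; minimum total cost 311.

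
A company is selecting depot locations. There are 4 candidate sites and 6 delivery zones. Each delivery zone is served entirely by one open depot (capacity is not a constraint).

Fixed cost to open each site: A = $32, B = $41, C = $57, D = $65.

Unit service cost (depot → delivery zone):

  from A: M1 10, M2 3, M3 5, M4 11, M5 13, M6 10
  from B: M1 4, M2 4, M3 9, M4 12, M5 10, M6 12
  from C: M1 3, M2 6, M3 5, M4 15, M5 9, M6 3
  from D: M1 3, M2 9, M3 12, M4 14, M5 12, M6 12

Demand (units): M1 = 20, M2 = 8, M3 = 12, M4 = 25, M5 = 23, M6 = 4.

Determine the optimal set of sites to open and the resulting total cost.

For any fixed open set, each delivery zone goes to its cheapest open site; total = fixed + service.
{A, C}: M1→C 3·20=60, M2→A 3·8=24, M3→A 5·12=60, M4→A 11·25=275, M5→C 9·23=207, M6→C 3·4=12. Service 638; fixed 89; total 727.
{A, B, C}: M1→C 3·20=60, M2→A 3·8=24, M3→A 5·12=60, M4→A 11·25=275, M5→C 9·23=207, M6→C 3·4=12. Service 638; fixed 130; total 768.
{B, C}: M1→C 3·20=60, M2→B 4·8=32, M3→C 5·12=60, M4→B 12·25=300, M5→C 9·23=207, M6→C 3·4=12. Service 671; fixed 98; total 769.
{A, B, C, D}: service 638 + fixed 195 = 833
No other subset beats 727.

Open A and C; minimum total cost 727.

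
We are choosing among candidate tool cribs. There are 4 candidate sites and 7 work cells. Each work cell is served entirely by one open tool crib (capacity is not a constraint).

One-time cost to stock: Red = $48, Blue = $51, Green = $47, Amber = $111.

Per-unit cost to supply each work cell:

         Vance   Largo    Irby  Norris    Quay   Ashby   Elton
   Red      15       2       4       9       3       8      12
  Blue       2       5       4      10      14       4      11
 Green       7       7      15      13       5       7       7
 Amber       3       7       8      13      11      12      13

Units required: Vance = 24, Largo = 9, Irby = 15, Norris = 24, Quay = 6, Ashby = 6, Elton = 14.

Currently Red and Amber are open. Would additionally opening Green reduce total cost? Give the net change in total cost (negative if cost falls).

Yes — net change −29 (cost falls by 29).

Current service cost with {Red, Amber}: 600.
Adding Green: each work cell re-picks its cheapest; new service cost 524, saving 76.
Extra fixed cost: 47. Net change = 47 − 76 = -29.
(Totals: 759 → 730.)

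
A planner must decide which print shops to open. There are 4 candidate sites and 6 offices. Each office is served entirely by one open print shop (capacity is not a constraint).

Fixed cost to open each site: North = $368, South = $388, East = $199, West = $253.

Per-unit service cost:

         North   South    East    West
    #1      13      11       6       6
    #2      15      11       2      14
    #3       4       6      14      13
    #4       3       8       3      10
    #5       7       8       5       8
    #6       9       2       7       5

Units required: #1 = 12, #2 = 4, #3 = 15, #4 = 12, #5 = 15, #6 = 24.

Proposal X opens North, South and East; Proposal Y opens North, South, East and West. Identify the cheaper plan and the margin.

Proposal X is cheaper by 253.

Proposal X: {North, South, East}: #1→East 6·12=72, #2→East 2·4=8, #3→North 4·15=60, #4→North 3·12=36, #5→East 5·15=75, #6→South 2·24=48. Service 299; fixed 955; total 1254.
Proposal Y: {North, South, East, West}: #1→East 6·12=72, #2→East 2·4=8, #3→North 4·15=60, #4→North 3·12=36, #5→East 5·15=75, #6→South 2·24=48. Service 299; fixed 1208; total 1507.
Difference: |1254 − 1507| = 253.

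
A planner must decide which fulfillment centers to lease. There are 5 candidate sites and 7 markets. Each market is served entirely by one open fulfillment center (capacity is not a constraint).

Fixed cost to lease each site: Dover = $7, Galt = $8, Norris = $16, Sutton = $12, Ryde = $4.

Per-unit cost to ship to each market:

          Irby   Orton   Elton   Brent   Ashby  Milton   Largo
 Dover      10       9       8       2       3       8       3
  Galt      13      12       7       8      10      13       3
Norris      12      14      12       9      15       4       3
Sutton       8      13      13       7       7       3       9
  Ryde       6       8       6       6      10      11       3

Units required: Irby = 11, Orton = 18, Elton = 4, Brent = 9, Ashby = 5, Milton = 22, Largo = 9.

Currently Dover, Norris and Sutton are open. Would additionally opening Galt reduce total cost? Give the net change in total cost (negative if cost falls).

No — net change +4 (cost rises by 4).

Current service cost with {Dover, Norris, Sutton}: 408.
Adding Galt: each market re-picks its cheapest; new service cost 404, saving 4.
Extra fixed cost: 8. Net change = 8 − 4 = 4.
(Totals: 443 → 447.)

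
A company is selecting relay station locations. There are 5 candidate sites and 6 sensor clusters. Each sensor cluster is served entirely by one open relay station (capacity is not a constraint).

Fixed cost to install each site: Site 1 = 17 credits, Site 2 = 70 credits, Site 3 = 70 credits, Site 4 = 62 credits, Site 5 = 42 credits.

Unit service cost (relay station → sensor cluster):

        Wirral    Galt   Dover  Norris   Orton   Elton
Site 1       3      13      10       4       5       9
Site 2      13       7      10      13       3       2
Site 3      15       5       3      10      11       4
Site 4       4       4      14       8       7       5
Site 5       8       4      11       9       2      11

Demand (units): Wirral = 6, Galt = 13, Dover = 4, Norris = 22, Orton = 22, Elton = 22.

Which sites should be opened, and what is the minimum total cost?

Open Site 1, Site 2 and Site 5; minimum total cost 415.

For any fixed open set, each sensor cluster goes to its cheapest open site; total = fixed + service.
{Site 1, Site 2, Site 5}: Wirral→Site 1 3·6=18, Galt→Site 5 4·13=52, Dover→Site 1 10·4=40, Norris→Site 1 4·22=88, Orton→Site 5 2·22=44, Elton→Site 2 2·22=44. Service 286; fixed 129; total 415.
{Site 1, Site 3, Site 5}: service 302 + fixed 129 = 431
{Site 1, Site 2}: service 347 + fixed 87 = 434
{Site 1, Site 2, Site 3, Site 4, Site 5}: Wirral→Site 1 3·6=18, Galt→Site 4 4·13=52, Dover→Site 3 3·4=12, Norris→Site 1 4·22=88, Orton→Site 5 2·22=44, Elton→Site 2 2·22=44. Service 258; fixed 261; total 519.
No other subset beats 415.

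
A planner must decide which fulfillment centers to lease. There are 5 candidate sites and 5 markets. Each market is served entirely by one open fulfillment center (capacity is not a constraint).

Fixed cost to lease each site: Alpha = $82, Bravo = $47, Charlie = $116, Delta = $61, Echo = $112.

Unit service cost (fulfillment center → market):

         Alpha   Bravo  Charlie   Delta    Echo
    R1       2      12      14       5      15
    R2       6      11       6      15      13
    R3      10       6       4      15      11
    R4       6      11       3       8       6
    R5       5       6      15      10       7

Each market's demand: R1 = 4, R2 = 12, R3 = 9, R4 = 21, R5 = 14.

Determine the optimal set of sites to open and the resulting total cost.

For any fixed open set, each market goes to its cheapest open site; total = fixed + service.
{Alpha, Charlie}: R1→Alpha 2·4=8, R2→Alpha 6·12=72, R3→Charlie 4·9=36, R4→Charlie 3·21=63, R5→Alpha 5·14=70. Service 249; fixed 198; total 447.
{Alpha}: R1→Alpha 2·4=8, R2→Alpha 6·12=72, R3→Alpha 10·9=90, R4→Alpha 6·21=126, R5→Alpha 5·14=70. Service 366; fixed 82; total 448.
{Alpha, Bravo}: R1→Alpha 2·4=8, R2→Alpha 6·12=72, R3→Bravo 6·9=54, R4→Alpha 6·21=126, R5→Alpha 5·14=70. Service 330; fixed 129; total 459.
{Alpha, Bravo, Charlie, Delta, Echo}: R1→Alpha 2·4=8, R2→Alpha 6·12=72, R3→Charlie 4·9=36, R4→Charlie 3·21=63, R5→Alpha 5·14=70. Service 249; fixed 418; total 667.
No other subset beats 447.

Open Alpha and Charlie; minimum total cost 447.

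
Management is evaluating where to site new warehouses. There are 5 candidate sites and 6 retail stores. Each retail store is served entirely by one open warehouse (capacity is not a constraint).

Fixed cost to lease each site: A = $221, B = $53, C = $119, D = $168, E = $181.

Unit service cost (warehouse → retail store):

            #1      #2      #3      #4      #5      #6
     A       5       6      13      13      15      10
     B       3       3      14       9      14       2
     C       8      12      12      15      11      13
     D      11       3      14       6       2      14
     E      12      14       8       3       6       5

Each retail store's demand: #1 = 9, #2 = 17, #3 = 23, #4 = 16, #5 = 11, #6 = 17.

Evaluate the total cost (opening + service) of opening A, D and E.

Each retail store is assigned to its cheapest site among the open ones.
{A, D, E}: #1→A 5·9=45, #2→D 3·17=51, #3→E 8·23=184, #4→E 3·16=48, #5→D 2·11=22, #6→E 5·17=85. Service 435; fixed 570; total 1005.

Total cost: 1005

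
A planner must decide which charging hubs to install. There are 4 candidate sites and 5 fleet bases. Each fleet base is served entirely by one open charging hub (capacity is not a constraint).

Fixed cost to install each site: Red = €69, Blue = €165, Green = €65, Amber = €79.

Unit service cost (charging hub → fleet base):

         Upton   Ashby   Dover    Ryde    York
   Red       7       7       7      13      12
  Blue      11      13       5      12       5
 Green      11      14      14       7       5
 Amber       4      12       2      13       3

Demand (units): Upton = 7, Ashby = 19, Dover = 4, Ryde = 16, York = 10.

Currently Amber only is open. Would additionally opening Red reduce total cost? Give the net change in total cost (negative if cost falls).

Yes — net change −26 (cost falls by 26).

Current service cost with {Amber}: 502.
Adding Red: each fleet base re-picks its cheapest; new service cost 407, saving 95.
Extra fixed cost: 69. Net change = 69 − 95 = -26.
(Totals: 581 → 555.)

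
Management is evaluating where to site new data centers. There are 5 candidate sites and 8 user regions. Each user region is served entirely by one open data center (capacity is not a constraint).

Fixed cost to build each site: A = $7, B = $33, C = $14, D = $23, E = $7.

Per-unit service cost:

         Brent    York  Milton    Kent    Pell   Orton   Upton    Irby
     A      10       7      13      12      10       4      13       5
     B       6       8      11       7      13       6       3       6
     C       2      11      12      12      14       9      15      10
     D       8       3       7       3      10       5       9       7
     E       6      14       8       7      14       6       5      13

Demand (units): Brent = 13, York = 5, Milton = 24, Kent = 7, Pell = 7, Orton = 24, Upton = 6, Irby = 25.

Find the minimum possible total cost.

For any fixed open set, each user region goes to its cheapest open site; total = fixed + service.
{A, C, D, E}: Brent→C 2·13=26, York→D 3·5=15, Milton→D 7·24=168, Kent→D 3·7=21, Pell→A 10·7=70, Orton→A 4·24=96, Upton→E 5·6=30, Irby→A 5·25=125. Service 551; fixed 51; total 602.
{A, B, C, D}: Brent→C 2·13=26, York→D 3·5=15, Milton→D 7·24=168, Kent→D 3·7=21, Pell→A 10·7=70, Orton→A 4·24=96, Upton→B 3·6=18, Irby→A 5·25=125. Service 539; fixed 77; total 616.
{A, C, D}: service 575 + fixed 44 = 619
{A, B, C, D, E}: service 539 + fixed 84 = 623
No other subset beats 602.

Minimum total cost: 602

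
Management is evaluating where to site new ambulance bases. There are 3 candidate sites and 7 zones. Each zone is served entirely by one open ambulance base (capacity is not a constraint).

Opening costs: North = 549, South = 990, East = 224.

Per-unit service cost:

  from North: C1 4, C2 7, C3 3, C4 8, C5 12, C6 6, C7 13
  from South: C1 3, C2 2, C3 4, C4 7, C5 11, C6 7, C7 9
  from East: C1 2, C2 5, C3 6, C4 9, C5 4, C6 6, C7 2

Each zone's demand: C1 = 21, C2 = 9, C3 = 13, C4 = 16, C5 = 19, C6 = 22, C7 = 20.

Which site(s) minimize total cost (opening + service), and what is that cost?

For any fixed open set, each zone goes to its cheapest open site; total = fixed + service.
{East}: C1→East 2·21=42, C2→East 5·9=45, C3→East 6·13=78, C4→East 9·16=144, C5→East 4·19=76, C6→East 6·22=132, C7→East 2·20=40. Service 557; fixed 224; total 781.
{North, East}: service 502 + fixed 773 = 1275
{North}: C1→North 4·21=84, C2→North 7·9=63, C3→North 3·13=39, C4→North 8·16=128, C5→North 12·19=228, C6→North 6·22=132, C7→North 13·20=260. Service 934; fixed 549; total 1483.
{North, South, East}: C1→East 2·21=42, C2→South 2·9=18, C3→North 3·13=39, C4→South 7·16=112, C5→East 4·19=76, C6→North 6·22=132, C7→East 2·20=40. Service 459; fixed 1763; total 2222.
No other subset beats 781.

Open East only; minimum total cost 781.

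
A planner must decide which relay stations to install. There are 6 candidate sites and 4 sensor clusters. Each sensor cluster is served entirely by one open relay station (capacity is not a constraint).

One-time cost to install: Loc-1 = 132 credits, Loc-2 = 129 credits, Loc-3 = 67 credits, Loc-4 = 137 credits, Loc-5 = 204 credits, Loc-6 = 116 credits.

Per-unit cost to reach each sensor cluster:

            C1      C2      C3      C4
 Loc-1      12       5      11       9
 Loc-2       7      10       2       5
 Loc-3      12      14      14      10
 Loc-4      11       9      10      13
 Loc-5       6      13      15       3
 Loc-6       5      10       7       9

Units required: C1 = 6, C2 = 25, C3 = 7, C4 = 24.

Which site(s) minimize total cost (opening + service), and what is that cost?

For any fixed open set, each sensor cluster goes to its cheapest open site; total = fixed + service.
{Loc-2}: C1→Loc-2 7·6=42, C2→Loc-2 10·25=250, C3→Loc-2 2·7=14, C4→Loc-2 5·24=120. Service 426; fixed 129; total 555.
{Loc-1, Loc-2}: service 301 + fixed 261 = 562
{Loc-1}: service 490 + fixed 132 = 622
{Loc-1, Loc-2, Loc-3, Loc-4, Loc-5, Loc-6}: service 241 + fixed 785 = 1026
No other subset beats 555.

Open Loc-2 only; minimum total cost 555.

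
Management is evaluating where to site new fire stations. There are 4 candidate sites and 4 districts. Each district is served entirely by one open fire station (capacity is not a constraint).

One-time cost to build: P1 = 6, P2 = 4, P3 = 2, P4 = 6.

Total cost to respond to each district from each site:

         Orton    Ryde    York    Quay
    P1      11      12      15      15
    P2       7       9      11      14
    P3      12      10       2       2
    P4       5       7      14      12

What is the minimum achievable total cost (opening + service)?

For any fixed open set, each district goes to its cheapest open site; total = fixed + service.
{P3, P4}: Orton→P4 5, Ryde→P4 7, York→P3 2, Quay→P3 2. Service 16; fixed 8; total 24.
{P2, P3}: Orton→P2 7, Ryde→P2 9, York→P3 2, Quay→P3 2. Service 20; fixed 6; total 26.
{P2, P3, P4}: service 16 + fixed 12 = 28
{P1, P2, P3, P4}: Orton→P4 5, Ryde→P4 7, York→P3 2, Quay→P3 2. Service 16; fixed 18; total 34.
(All 15 nonempty subsets were checked; P3 and P4 is lowest.)

Minimum total cost: 24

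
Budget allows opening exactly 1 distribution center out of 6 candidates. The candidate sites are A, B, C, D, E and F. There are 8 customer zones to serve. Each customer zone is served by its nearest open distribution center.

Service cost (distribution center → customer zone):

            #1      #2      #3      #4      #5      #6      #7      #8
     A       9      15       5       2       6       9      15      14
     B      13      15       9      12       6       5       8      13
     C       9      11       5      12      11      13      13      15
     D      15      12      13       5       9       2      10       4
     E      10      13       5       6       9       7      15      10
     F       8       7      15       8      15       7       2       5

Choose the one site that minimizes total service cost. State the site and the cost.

With exactly 1 open, each customer zone uses its cheapest among the chosen.
{F}: #1→F 8, #2→F 7, #3→F 15, #4→F 8, #5→F 15, #6→F 7, #7→F 2, #8→F 5. Service cost 67.
{D}: service cost 70
{A}: service cost 75
Among all 6 size-1 choices, {F} is lowest.

Choose F only; total service cost 67.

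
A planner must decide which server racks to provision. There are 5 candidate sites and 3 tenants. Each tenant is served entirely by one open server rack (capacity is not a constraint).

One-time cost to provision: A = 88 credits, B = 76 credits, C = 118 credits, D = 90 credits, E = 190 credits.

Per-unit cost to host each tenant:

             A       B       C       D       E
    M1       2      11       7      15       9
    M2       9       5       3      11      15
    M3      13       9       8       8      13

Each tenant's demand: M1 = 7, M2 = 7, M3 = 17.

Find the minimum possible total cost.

Minimum total cost: 324

For any fixed open set, each tenant goes to its cheapest open site; total = fixed + service.
{C}: M1→C 7·7=49, M2→C 3·7=21, M3→C 8·17=136. Service 206; fixed 118; total 324.
{B}: M1→B 11·7=77, M2→B 5·7=35, M3→B 9·17=153. Service 265; fixed 76; total 341.
{A, B}: M1→A 2·7=14, M2→B 5·7=35, M3→B 9·17=153. Service 202; fixed 164; total 366.
{A, B, C, D, E}: service 171 + fixed 562 = 733
No other subset beats 324.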